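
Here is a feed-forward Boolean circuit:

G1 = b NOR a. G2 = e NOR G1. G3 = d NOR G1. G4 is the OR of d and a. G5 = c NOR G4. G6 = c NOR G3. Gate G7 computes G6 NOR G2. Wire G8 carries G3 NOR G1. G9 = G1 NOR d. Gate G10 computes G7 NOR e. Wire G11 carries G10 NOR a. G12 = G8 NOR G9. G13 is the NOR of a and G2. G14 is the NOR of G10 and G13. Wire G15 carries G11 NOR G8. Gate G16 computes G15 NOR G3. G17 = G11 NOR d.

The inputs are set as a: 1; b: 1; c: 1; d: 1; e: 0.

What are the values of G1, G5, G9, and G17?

G1 = 0, G5 = 0, G9 = 0, G17 = 0

G1 = b NOR a = 1 NOR 1 = 0
G2 = e NOR G1 = 0 NOR 0 = 1
G3 = d NOR G1 = 1 NOR 0 = 0
G4 = d OR a = 1 OR 1 = 1
G5 = c NOR G4 = 1 NOR 1 = 0
G6 = c NOR G3 = 1 NOR 0 = 0
G7 = G6 NOR G2 = 0 NOR 1 = 0
G9 = G1 NOR d = 0 NOR 1 = 0
G10 = G7 NOR e = 0 NOR 0 = 1
G11 = G10 NOR a = 1 NOR 1 = 0
G17 = G11 NOR d = 0 NOR 1 = 0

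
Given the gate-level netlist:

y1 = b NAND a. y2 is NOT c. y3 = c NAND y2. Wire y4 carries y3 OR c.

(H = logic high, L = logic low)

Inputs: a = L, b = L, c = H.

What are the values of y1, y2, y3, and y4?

y1 = b NAND a = L NAND L = H
y2 = NOT c = NOT H = L
y3 = c NAND y2 = H NAND L = H
y4 = y3 OR c = H OR H = H

y1 = H; y2 = L; y3 = H; y4 = H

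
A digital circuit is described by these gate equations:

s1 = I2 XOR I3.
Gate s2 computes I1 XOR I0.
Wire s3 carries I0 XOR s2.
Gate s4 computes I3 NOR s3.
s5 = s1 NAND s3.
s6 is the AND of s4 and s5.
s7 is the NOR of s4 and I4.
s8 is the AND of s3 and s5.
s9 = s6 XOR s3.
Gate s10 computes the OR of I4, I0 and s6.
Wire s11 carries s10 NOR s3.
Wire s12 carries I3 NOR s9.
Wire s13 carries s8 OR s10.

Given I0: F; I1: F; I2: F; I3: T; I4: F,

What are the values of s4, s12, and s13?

s1 = I2 XOR I3 = F XOR T = T
s2 = I1 XOR I0 = F XOR F = F
s3 = I0 XOR s2 = F XOR F = F
s4 = I3 NOR s3 = T NOR F = F
s5 = s1 NAND s3 = T NAND F = T
s6 = s4 AND s5 = F AND T = F
s8 = s3 AND s5 = F AND T = F
s9 = s6 XOR s3 = F XOR F = F
s10 = I4 OR I0 OR s6 = F OR F OR F = F
s12 = I3 NOR s9 = T NOR F = F
s13 = s8 OR s10 = F OR F = F

s4 = F  s12 = F  s13 = F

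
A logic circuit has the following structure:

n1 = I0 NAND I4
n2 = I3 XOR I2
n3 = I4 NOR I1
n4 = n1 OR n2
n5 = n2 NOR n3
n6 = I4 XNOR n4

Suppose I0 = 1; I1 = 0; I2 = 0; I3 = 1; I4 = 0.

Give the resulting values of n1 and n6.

n1 = 1, n6 = 0

n1 = I0 NAND I4 = 1 NAND 0 = 1
n2 = I3 XOR I2 = 1 XOR 0 = 1
n4 = n1 OR n2 = 1 OR 1 = 1
n6 = I4 XNOR n4 = 0 XNOR 1 = 0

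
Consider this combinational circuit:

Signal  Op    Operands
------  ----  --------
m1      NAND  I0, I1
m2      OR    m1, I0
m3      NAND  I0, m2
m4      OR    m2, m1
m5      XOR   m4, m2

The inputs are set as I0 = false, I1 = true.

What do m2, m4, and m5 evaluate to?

m1 = I0 NAND I1 = false NAND true = true
m2 = m1 OR I0 = true OR false = true
m4 = m2 OR m1 = true OR true = true
m5 = m4 XOR m2 = true XOR true = false

m2 = true, m4 = true, m5 = false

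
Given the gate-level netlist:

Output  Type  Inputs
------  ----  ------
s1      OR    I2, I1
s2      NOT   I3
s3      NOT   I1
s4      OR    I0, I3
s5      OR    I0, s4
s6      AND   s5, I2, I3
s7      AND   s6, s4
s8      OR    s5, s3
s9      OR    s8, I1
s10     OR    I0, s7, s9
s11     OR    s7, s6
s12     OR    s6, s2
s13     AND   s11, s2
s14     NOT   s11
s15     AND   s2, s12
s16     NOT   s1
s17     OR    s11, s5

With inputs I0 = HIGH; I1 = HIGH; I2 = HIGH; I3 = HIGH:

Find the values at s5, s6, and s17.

s4 = I0 OR I3 = HIGH OR HIGH = HIGH
s5 = I0 OR s4 = HIGH OR HIGH = HIGH
s6 = s5 AND I2 AND I3 = HIGH AND HIGH AND HIGH = HIGH
s7 = s6 AND s4 = HIGH AND HIGH = HIGH
s11 = s7 OR s6 = HIGH OR HIGH = HIGH
s17 = s11 OR s5 = HIGH OR HIGH = HIGH

s5 = HIGH, s6 = HIGH, s17 = HIGH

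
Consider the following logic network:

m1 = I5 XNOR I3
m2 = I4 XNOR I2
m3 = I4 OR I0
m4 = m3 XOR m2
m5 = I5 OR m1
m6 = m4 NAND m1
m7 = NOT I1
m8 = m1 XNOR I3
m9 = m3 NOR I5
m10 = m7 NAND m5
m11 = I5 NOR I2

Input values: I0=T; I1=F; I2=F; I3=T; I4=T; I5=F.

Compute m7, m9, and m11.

m7 = T, m9 = F, m11 = T

m3 = I4 OR I0 = T OR T = T
m7 = NOT I1 = NOT F = T
m9 = m3 NOR I5 = T NOR F = F
m11 = I5 NOR I2 = F NOR F = T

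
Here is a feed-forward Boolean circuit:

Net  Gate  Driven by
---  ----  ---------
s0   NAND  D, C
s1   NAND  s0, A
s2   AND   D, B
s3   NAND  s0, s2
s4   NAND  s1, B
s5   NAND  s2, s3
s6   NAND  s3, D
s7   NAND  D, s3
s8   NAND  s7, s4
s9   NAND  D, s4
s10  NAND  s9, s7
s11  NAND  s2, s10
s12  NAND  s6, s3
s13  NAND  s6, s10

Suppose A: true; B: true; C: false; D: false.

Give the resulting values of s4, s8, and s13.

s0 = D NAND C = false NAND false = true
s1 = s0 NAND A = true NAND true = false
s2 = D AND B = false AND true = false
s3 = s0 NAND s2 = true NAND false = true
s4 = s1 NAND B = false NAND true = true
s6 = s3 NAND D = true NAND false = true
s7 = D NAND s3 = false NAND true = true
s8 = s7 NAND s4 = true NAND true = false
s9 = D NAND s4 = false NAND true = true
s10 = s9 NAND s7 = true NAND true = false
s13 = s6 NAND s10 = true NAND false = true

s4 = true, s8 = false, s13 = true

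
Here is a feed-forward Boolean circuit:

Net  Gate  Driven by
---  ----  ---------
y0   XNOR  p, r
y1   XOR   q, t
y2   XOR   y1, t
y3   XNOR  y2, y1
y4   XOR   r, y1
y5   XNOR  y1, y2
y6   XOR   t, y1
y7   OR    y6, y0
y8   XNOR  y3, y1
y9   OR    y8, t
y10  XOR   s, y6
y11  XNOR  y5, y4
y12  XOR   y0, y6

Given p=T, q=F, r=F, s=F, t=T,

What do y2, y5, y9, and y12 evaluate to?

y0 = p XNOR r = T XNOR F = F
y1 = q XOR t = F XOR T = T
y2 = y1 XOR t = T XOR T = F
y3 = y2 XNOR y1 = F XNOR T = F
y5 = y1 XNOR y2 = T XNOR F = F
y6 = t XOR y1 = T XOR T = F
y8 = y3 XNOR y1 = F XNOR T = F
y9 = y8 OR t = F OR T = T
y12 = y0 XOR y6 = F XOR F = F

y2 = F, y5 = F, y9 = T, y12 = F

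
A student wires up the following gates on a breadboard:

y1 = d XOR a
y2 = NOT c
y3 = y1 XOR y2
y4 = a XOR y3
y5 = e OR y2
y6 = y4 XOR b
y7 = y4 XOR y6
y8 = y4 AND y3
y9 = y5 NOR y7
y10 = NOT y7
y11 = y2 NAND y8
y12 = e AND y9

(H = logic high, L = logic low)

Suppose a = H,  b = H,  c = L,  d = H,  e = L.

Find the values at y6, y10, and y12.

y1 = d XOR a = H XOR H = L
y2 = NOT c = NOT L = H
y3 = y1 XOR y2 = L XOR H = H
y4 = a XOR y3 = H XOR H = L
y5 = e OR y2 = L OR H = H
y6 = y4 XOR b = L XOR H = H
y7 = y4 XOR y6 = L XOR H = H
y9 = y5 NOR y7 = H NOR H = L
y10 = NOT y7 = NOT H = L
y12 = e AND y9 = L AND L = L

y6 = H, y10 = L, y12 = L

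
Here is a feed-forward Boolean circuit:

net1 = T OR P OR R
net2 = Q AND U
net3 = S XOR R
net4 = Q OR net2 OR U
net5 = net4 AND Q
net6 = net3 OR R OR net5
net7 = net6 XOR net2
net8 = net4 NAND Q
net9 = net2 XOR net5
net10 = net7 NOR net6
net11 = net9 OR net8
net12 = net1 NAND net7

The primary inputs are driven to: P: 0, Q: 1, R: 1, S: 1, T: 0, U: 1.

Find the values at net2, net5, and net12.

net2 = 1; net5 = 1; net12 = 1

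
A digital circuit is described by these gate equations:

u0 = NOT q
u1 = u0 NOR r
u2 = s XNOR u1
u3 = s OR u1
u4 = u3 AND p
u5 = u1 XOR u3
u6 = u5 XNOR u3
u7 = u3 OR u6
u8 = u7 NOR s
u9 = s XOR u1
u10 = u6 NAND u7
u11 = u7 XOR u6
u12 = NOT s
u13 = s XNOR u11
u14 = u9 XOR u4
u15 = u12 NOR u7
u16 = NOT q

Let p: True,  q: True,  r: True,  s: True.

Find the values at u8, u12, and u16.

u8 = False, u12 = False, u16 = False

u0 = NOT q = NOT True = False
u1 = u0 NOR r = False NOR True = False
u3 = s OR u1 = True OR False = True
u5 = u1 XOR u3 = False XOR True = True
u6 = u5 XNOR u3 = True XNOR True = True
u7 = u3 OR u6 = True OR True = True
u8 = u7 NOR s = True NOR True = False
u12 = NOT s = NOT True = False
u16 = NOT q = NOT True = False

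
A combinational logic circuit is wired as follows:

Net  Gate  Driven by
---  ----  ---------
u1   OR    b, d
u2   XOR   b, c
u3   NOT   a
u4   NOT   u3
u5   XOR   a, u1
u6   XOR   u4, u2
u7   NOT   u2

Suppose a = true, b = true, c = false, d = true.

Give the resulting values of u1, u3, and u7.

u1 = b OR d = true OR true = true
u2 = b XOR c = true XOR false = true
u3 = NOT a = NOT true = false
u7 = NOT u2 = NOT true = false

u1 = true  u3 = false  u7 = false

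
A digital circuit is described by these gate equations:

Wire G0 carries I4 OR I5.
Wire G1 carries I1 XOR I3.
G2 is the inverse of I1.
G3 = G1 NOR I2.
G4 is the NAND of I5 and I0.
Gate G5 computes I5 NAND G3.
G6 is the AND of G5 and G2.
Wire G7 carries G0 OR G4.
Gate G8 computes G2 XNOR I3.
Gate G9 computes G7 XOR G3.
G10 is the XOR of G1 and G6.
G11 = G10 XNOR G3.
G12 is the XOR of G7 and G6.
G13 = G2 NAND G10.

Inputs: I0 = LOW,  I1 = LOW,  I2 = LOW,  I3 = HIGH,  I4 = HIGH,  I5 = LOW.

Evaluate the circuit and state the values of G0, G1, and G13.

G0 = HIGH; G1 = HIGH; G13 = HIGH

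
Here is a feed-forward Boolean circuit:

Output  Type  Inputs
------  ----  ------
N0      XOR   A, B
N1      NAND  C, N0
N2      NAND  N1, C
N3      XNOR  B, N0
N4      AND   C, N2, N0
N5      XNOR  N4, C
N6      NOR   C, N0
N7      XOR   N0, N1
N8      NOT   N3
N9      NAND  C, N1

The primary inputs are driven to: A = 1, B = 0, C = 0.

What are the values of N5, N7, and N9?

N5 = 1  N7 = 0  N9 = 1

N0 = A XOR B = 1 XOR 0 = 1
N1 = C NAND N0 = 0 NAND 1 = 1
N2 = N1 NAND C = 1 NAND 0 = 1
N4 = C AND N2 AND N0 = 0 AND 1 AND 1 = 0
N5 = N4 XNOR C = 0 XNOR 0 = 1
N7 = N0 XOR N1 = 1 XOR 1 = 0
N9 = C NAND N1 = 0 NAND 1 = 1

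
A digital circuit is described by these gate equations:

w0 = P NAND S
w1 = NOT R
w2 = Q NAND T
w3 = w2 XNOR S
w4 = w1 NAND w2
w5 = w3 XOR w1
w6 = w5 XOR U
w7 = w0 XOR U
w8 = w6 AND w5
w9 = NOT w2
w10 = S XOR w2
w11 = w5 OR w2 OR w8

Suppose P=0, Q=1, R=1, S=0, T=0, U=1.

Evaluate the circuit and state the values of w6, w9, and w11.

w6 = 1; w9 = 0; w11 = 1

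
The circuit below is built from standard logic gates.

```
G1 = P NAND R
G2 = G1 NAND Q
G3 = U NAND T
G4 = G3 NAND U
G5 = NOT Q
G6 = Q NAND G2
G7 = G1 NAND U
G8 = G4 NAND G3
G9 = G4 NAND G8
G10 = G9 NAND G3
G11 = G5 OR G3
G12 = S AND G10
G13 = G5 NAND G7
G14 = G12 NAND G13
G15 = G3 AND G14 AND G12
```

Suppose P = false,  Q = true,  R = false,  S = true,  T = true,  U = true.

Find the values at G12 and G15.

G1 = P NAND R = false NAND false = true
G3 = U NAND T = true NAND true = false
G4 = G3 NAND U = false NAND true = true
G5 = NOT Q = NOT true = false
G7 = G1 NAND U = true NAND true = false
G8 = G4 NAND G3 = true NAND false = true
G9 = G4 NAND G8 = true NAND true = false
G10 = G9 NAND G3 = false NAND false = true
G12 = S AND G10 = true AND true = true
G13 = G5 NAND G7 = false NAND false = true
G14 = G12 NAND G13 = true NAND true = false
G15 = G3 AND G14 AND G12 = false AND false AND true = false

G12 = true, G15 = false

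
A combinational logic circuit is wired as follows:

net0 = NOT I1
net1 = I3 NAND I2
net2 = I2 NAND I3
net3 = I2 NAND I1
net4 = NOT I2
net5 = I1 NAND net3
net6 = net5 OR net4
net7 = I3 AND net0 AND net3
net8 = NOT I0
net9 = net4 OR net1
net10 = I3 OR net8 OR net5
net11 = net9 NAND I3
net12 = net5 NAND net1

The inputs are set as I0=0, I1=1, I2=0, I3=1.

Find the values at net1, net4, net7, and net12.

net0 = NOT I1 = NOT 1 = 0
net1 = I3 NAND I2 = 1 NAND 0 = 1
net3 = I2 NAND I1 = 0 NAND 1 = 1
net4 = NOT I2 = NOT 0 = 1
net5 = I1 NAND net3 = 1 NAND 1 = 0
net7 = I3 AND net0 AND net3 = 1 AND 0 AND 1 = 0
net12 = net5 NAND net1 = 0 NAND 1 = 1

net1 = 1; net4 = 1; net7 = 0; net12 = 1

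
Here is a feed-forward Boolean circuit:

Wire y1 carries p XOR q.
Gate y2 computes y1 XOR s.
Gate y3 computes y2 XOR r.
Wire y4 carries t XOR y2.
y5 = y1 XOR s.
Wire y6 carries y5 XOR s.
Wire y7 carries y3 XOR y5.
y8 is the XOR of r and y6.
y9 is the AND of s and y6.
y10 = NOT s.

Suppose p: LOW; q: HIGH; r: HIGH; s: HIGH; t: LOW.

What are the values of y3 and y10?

y3 = HIGH  y10 = LOW

y1 = p XOR q = LOW XOR HIGH = HIGH
y2 = y1 XOR s = HIGH XOR HIGH = LOW
y3 = y2 XOR r = LOW XOR HIGH = HIGH
y10 = NOT s = NOT HIGH = LOW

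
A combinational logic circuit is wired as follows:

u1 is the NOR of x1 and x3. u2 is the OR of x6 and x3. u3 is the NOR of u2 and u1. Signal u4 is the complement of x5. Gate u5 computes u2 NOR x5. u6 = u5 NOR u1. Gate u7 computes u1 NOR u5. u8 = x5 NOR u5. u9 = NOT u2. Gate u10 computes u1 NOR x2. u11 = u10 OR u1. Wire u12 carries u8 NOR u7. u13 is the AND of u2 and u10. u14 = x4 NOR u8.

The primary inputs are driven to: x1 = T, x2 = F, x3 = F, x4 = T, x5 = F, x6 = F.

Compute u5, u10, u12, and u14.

u5 = T, u10 = T, u12 = T, u14 = F

u1 = x1 NOR x3 = T NOR F = F
u2 = x6 OR x3 = F OR F = F
u5 = u2 NOR x5 = F NOR F = T
u7 = u1 NOR u5 = F NOR T = F
u8 = x5 NOR u5 = F NOR T = F
u10 = u1 NOR x2 = F NOR F = T
u12 = u8 NOR u7 = F NOR F = T
u14 = x4 NOR u8 = T NOR F = F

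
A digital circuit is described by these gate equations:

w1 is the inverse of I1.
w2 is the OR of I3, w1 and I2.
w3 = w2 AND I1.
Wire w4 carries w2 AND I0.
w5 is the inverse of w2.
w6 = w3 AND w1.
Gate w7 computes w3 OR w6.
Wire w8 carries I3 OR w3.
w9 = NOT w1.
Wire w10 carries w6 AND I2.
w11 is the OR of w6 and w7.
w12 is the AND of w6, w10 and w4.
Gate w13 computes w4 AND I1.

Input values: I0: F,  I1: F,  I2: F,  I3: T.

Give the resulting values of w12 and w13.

w12 = F; w13 = F

w1 = NOT I1 = NOT F = T
w2 = I3 OR w1 OR I2 = T OR T OR F = T
w3 = w2 AND I1 = T AND F = F
w4 = w2 AND I0 = T AND F = F
w6 = w3 AND w1 = F AND T = F
w10 = w6 AND I2 = F AND F = F
w12 = w6 AND w10 AND w4 = F AND F AND F = F
w13 = w4 AND I1 = F AND F = F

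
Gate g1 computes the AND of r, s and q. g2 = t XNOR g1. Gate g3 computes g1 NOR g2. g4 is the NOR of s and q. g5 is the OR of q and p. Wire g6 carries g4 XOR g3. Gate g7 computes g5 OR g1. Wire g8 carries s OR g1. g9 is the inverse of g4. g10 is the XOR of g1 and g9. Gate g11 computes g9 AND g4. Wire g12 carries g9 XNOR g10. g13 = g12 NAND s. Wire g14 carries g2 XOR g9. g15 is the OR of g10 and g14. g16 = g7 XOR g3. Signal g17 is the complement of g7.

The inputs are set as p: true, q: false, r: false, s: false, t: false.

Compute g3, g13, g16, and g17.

g1 = r AND s AND q = false AND false AND false = false
g2 = t XNOR g1 = false XNOR false = true
g3 = g1 NOR g2 = false NOR true = false
g4 = s NOR q = false NOR false = true
g5 = q OR p = false OR true = true
g7 = g5 OR g1 = true OR false = true
g9 = NOT g4 = NOT true = false
g10 = g1 XOR g9 = false XOR false = false
g12 = g9 XNOR g10 = false XNOR false = true
g13 = g12 NAND s = true NAND false = true
g16 = g7 XOR g3 = true XOR false = true
g17 = NOT g7 = NOT true = false

g3 = false, g13 = true, g16 = true, g17 = false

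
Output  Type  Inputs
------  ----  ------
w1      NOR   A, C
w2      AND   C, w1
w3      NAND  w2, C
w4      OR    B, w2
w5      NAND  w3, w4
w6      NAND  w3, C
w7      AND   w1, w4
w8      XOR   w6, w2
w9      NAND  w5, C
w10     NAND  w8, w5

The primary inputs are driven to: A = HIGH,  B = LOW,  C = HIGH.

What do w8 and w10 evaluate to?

w1 = A NOR C = HIGH NOR HIGH = LOW
w2 = C AND w1 = HIGH AND LOW = LOW
w3 = w2 NAND C = LOW NAND HIGH = HIGH
w4 = B OR w2 = LOW OR LOW = LOW
w5 = w3 NAND w4 = HIGH NAND LOW = HIGH
w6 = w3 NAND C = HIGH NAND HIGH = LOW
w8 = w6 XOR w2 = LOW XOR LOW = LOW
w10 = w8 NAND w5 = LOW NAND HIGH = HIGH

w8 = LOW, w10 = HIGH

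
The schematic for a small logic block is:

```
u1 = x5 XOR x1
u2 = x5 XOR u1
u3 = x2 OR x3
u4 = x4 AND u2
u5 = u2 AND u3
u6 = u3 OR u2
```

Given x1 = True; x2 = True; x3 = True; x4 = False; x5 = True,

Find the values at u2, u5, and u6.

u1 = x5 XOR x1 = True XOR True = False
u2 = x5 XOR u1 = True XOR False = True
u3 = x2 OR x3 = True OR True = True
u5 = u2 AND u3 = True AND True = True
u6 = u3 OR u2 = True OR True = True

u2 = True  u5 = True  u6 = True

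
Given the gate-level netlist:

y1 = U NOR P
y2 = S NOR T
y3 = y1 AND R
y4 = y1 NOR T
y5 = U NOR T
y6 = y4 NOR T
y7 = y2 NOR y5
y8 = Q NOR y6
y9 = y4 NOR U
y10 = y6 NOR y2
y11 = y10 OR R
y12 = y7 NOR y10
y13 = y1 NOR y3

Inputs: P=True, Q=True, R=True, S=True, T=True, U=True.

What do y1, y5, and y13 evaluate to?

y1 = False, y5 = False, y13 = True

y1 = U NOR P = True NOR True = False
y3 = y1 AND R = False AND True = False
y5 = U NOR T = True NOR True = False
y13 = y1 NOR y3 = False NOR False = True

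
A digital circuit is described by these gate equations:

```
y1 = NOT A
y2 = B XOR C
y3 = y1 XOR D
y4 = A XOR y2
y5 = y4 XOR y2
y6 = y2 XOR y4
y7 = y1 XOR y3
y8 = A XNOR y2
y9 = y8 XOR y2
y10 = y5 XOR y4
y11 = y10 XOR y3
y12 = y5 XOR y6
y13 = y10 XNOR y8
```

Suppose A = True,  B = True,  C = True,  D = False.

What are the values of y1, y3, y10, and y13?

y1 = False; y3 = False; y10 = False; y13 = True

y1 = NOT A = NOT True = False
y2 = B XOR C = True XOR True = False
y3 = y1 XOR D = False XOR False = False
y4 = A XOR y2 = True XOR False = True
y5 = y4 XOR y2 = True XOR False = True
y8 = A XNOR y2 = True XNOR False = False
y10 = y5 XOR y4 = True XOR True = False
y13 = y10 XNOR y8 = False XNOR False = True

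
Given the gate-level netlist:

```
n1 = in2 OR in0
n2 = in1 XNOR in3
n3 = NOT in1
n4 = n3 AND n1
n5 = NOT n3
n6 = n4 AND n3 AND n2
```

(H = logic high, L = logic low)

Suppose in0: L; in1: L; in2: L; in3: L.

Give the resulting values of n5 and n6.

n1 = in2 OR in0 = L OR L = L
n2 = in1 XNOR in3 = L XNOR L = H
n3 = NOT in1 = NOT L = H
n4 = n3 AND n1 = H AND L = L
n5 = NOT n3 = NOT H = L
n6 = n4 AND n3 AND n2 = L AND H AND H = L

n5 = L, n6 = L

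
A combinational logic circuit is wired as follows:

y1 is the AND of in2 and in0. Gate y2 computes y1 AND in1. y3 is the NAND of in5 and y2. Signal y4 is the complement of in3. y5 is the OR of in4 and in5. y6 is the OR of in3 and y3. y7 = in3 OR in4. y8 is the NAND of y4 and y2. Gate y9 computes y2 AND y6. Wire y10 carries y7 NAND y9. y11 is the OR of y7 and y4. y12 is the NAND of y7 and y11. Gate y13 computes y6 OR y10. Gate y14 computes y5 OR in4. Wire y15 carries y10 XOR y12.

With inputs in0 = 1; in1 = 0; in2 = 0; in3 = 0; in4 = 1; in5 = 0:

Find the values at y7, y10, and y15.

y7 = 1, y10 = 1, y15 = 1

y1 = in2 AND in0 = 0 AND 1 = 0
y2 = y1 AND in1 = 0 AND 0 = 0
y3 = in5 NAND y2 = 0 NAND 0 = 1
y4 = NOT in3 = NOT 0 = 1
y6 = in3 OR y3 = 0 OR 1 = 1
y7 = in3 OR in4 = 0 OR 1 = 1
y9 = y2 AND y6 = 0 AND 1 = 0
y10 = y7 NAND y9 = 1 NAND 0 = 1
y11 = y7 OR y4 = 1 OR 1 = 1
y12 = y7 NAND y11 = 1 NAND 1 = 0
y15 = y10 XOR y12 = 1 XOR 0 = 1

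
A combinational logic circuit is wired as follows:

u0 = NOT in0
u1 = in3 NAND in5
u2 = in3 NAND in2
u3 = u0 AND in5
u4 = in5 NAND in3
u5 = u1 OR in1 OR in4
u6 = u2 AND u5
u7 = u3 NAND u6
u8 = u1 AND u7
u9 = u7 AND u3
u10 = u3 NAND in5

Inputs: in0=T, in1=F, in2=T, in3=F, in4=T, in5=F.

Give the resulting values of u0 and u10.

u0 = NOT in0 = NOT T = F
u3 = u0 AND in5 = F AND F = F
u10 = u3 NAND in5 = F NAND F = T

u0 = F, u10 = T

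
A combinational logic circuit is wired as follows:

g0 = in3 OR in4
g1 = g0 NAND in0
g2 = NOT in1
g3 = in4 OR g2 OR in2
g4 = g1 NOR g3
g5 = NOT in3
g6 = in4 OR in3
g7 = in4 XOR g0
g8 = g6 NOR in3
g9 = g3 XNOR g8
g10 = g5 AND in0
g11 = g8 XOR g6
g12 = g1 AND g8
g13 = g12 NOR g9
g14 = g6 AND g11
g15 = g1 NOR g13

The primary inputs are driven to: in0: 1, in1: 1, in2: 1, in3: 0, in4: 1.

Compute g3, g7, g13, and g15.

g3 = 1  g7 = 0  g13 = 1  g15 = 0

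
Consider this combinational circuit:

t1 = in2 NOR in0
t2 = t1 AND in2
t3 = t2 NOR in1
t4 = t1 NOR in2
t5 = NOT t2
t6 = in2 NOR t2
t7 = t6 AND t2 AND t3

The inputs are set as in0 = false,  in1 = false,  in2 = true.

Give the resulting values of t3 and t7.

t3 = true; t7 = false

t1 = in2 NOR in0 = true NOR false = false
t2 = t1 AND in2 = false AND true = false
t3 = t2 NOR in1 = false NOR false = true
t6 = in2 NOR t2 = true NOR false = false
t7 = t6 AND t2 AND t3 = false AND false AND true = false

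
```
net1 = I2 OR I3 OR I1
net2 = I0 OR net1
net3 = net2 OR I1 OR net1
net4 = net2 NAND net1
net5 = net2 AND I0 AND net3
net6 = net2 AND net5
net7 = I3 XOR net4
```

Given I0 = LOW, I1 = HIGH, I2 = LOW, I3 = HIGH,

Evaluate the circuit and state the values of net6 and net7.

net6 = LOW, net7 = HIGH

net1 = I2 OR I3 OR I1 = LOW OR HIGH OR HIGH = HIGH
net2 = I0 OR net1 = LOW OR HIGH = HIGH
net3 = net2 OR I1 OR net1 = HIGH OR HIGH OR HIGH = HIGH
net4 = net2 NAND net1 = HIGH NAND HIGH = LOW
net5 = net2 AND I0 AND net3 = HIGH AND LOW AND HIGH = LOW
net6 = net2 AND net5 = HIGH AND LOW = LOW
net7 = I3 XOR net4 = HIGH XOR LOW = HIGH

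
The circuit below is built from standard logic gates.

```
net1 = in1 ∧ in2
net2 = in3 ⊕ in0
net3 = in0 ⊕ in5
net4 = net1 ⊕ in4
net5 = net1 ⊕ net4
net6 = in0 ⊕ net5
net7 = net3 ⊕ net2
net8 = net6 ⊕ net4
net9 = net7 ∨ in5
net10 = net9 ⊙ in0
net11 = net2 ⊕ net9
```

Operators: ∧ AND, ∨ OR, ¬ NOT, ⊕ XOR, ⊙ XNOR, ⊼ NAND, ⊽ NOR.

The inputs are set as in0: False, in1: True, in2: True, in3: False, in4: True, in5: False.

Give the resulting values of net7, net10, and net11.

net7 = False; net10 = True; net11 = False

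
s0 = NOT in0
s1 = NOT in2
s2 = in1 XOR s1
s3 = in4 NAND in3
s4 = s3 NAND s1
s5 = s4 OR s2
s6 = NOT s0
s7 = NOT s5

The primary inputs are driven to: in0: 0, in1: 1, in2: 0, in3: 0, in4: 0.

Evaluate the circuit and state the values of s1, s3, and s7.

s1 = 1  s3 = 1  s7 = 1

s1 = NOT in2 = NOT 0 = 1
s2 = in1 XOR s1 = 1 XOR 1 = 0
s3 = in4 NAND in3 = 0 NAND 0 = 1
s4 = s3 NAND s1 = 1 NAND 1 = 0
s5 = s4 OR s2 = 0 OR 0 = 0
s7 = NOT s5 = NOT 0 = 1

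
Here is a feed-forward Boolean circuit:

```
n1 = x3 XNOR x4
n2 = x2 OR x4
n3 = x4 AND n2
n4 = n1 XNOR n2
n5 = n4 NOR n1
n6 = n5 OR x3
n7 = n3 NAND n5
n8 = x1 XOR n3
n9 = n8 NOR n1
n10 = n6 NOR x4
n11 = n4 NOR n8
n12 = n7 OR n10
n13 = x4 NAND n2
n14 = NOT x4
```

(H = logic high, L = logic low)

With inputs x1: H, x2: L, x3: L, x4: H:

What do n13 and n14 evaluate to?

n2 = x2 OR x4 = L OR H = H
n13 = x4 NAND n2 = H NAND H = L
n14 = NOT x4 = NOT H = L

n13 = L; n14 = L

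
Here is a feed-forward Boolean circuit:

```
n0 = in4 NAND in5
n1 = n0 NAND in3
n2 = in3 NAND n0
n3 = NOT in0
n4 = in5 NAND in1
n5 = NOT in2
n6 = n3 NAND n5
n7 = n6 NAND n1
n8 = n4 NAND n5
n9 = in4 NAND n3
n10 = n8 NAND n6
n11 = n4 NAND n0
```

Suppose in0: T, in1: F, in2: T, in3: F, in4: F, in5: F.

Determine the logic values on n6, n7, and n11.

n0 = in4 NAND in5 = F NAND F = T
n1 = n0 NAND in3 = T NAND F = T
n3 = NOT in0 = NOT T = F
n4 = in5 NAND in1 = F NAND F = T
n5 = NOT in2 = NOT T = F
n6 = n3 NAND n5 = F NAND F = T
n7 = n6 NAND n1 = T NAND T = F
n11 = n4 NAND n0 = T NAND T = F

n6 = T, n7 = F, n11 = F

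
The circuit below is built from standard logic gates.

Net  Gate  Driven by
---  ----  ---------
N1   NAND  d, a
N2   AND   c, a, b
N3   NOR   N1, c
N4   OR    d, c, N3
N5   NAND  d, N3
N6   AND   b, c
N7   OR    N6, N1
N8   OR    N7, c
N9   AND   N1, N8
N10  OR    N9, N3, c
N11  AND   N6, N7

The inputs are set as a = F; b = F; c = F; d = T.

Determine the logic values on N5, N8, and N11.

N5 = T, N8 = T, N11 = F

N1 = d NAND a = T NAND F = T
N3 = N1 NOR c = T NOR F = F
N5 = d NAND N3 = T NAND F = T
N6 = b AND c = F AND F = F
N7 = N6 OR N1 = F OR T = T
N8 = N7 OR c = T OR F = T
N11 = N6 AND N7 = F AND T = F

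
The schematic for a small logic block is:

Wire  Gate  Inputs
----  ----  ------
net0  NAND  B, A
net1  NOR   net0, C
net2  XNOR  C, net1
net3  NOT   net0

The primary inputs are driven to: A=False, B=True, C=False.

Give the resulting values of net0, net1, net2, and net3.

net0 = True, net1 = False, net2 = True, net3 = False

net0 = B NAND A = True NAND False = True
net1 = net0 NOR C = True NOR False = False
net2 = C XNOR net1 = False XNOR False = True
net3 = NOT net0 = NOT True = False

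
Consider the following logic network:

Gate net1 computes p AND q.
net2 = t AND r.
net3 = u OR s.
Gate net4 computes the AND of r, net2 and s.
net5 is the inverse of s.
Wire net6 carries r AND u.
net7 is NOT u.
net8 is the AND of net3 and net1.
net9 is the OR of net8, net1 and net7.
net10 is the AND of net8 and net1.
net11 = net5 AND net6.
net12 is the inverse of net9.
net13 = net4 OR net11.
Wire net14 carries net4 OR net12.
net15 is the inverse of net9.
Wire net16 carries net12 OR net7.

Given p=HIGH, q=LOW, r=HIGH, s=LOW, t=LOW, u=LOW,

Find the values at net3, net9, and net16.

net3 = LOW  net9 = HIGH  net16 = HIGH

net1 = p AND q = HIGH AND LOW = LOW
net3 = u OR s = LOW OR LOW = LOW
net7 = NOT u = NOT LOW = HIGH
net8 = net3 AND net1 = LOW AND LOW = LOW
net9 = net8 OR net1 OR net7 = LOW OR LOW OR HIGH = HIGH
net12 = NOT net9 = NOT HIGH = LOW
net16 = net12 OR net7 = LOW OR HIGH = HIGH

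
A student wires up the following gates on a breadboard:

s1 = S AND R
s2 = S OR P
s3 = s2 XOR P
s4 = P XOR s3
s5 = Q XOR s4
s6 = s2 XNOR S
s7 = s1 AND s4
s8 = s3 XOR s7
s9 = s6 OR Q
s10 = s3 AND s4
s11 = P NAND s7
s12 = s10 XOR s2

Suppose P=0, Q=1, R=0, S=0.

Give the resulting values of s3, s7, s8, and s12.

s3 = 0  s7 = 0  s8 = 0  s12 = 0

s1 = S AND R = 0 AND 0 = 0
s2 = S OR P = 0 OR 0 = 0
s3 = s2 XOR P = 0 XOR 0 = 0
s4 = P XOR s3 = 0 XOR 0 = 0
s7 = s1 AND s4 = 0 AND 0 = 0
s8 = s3 XOR s7 = 0 XOR 0 = 0
s10 = s3 AND s4 = 0 AND 0 = 0
s12 = s10 XOR s2 = 0 XOR 0 = 0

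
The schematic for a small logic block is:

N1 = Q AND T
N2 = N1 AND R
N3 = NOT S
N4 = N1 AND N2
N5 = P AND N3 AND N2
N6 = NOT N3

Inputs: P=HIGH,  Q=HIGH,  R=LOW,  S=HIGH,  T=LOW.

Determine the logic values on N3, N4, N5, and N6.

N1 = Q AND T = HIGH AND LOW = LOW
N2 = N1 AND R = LOW AND LOW = LOW
N3 = NOT S = NOT HIGH = LOW
N4 = N1 AND N2 = LOW AND LOW = LOW
N5 = P AND N3 AND N2 = HIGH AND LOW AND LOW = LOW
N6 = NOT N3 = NOT LOW = HIGH

N3 = LOW  N4 = LOW  N5 = LOW  N6 = HIGH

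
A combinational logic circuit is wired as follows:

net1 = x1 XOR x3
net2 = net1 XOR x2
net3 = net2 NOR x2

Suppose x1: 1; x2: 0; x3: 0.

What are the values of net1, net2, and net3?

net1 = 1, net2 = 1, net3 = 0

net1 = x1 XOR x3 = 1 XOR 0 = 1
net2 = net1 XOR x2 = 1 XOR 0 = 1
net3 = net2 NOR x2 = 1 NOR 0 = 0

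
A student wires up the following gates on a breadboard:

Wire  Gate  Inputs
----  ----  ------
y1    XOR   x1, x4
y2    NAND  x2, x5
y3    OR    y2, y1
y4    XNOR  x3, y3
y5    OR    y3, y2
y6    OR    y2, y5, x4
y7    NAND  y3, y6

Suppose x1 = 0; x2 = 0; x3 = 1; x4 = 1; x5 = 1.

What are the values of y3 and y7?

y3 = 1  y7 = 0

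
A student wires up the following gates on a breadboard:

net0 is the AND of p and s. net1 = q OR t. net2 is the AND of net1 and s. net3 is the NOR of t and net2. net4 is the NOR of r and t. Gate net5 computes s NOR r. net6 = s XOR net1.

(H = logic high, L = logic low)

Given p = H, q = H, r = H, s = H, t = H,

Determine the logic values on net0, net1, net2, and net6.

net0 = H; net1 = H; net2 = H; net6 = L

net0 = p AND s = H AND H = H
net1 = q OR t = H OR H = H
net2 = net1 AND s = H AND H = H
net6 = s XOR net1 = H XOR H = L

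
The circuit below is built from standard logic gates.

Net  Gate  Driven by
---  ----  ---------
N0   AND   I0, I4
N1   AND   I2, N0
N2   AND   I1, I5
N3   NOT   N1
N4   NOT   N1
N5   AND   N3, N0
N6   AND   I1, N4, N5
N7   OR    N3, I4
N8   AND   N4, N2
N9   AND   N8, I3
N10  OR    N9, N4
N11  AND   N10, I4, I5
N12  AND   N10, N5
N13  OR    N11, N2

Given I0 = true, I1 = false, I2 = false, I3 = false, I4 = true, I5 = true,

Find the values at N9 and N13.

N9 = false, N13 = true

N0 = I0 AND I4 = true AND true = true
N1 = I2 AND N0 = false AND true = false
N2 = I1 AND I5 = false AND true = false
N4 = NOT N1 = NOT false = true
N8 = N4 AND N2 = true AND false = false
N9 = N8 AND I3 = false AND false = false
N10 = N9 OR N4 = false OR true = true
N11 = N10 AND I4 AND I5 = true AND true AND true = true
N13 = N11 OR N2 = true OR false = true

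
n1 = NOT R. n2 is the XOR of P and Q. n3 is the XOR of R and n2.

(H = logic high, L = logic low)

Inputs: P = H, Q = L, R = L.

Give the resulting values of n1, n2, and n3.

n1 = H; n2 = H; n3 = H

n1 = NOT R = NOT L = H
n2 = P XOR Q = H XOR L = H
n3 = R XOR n2 = L XOR H = H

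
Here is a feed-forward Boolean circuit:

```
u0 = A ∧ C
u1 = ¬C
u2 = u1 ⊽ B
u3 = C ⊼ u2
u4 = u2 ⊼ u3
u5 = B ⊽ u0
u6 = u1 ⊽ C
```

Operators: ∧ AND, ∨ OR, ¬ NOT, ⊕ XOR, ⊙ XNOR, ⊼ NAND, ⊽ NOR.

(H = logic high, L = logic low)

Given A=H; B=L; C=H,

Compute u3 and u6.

u3 = L  u6 = L

u1 = NOT C = NOT H = L
u2 = u1 NOR B = L NOR L = H
u3 = C NAND u2 = H NAND H = L
u6 = u1 NOR C = L NOR H = L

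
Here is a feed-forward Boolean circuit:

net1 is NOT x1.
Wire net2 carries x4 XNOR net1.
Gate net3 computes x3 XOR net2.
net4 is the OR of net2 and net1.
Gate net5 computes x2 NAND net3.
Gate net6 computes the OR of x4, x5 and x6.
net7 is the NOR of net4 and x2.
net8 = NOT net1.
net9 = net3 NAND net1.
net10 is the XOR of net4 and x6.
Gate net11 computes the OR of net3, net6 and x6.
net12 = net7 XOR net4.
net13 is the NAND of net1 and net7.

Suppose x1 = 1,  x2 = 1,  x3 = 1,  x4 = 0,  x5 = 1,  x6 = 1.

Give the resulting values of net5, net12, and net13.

net5 = 1, net12 = 1, net13 = 1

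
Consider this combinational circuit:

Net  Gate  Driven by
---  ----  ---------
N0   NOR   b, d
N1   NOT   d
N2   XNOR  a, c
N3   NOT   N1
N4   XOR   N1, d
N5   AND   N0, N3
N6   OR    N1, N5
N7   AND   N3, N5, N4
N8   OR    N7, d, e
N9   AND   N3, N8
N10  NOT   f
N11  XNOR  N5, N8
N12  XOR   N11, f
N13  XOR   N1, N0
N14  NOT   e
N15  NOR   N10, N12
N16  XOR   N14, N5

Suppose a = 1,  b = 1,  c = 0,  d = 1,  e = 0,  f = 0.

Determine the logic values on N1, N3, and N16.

N1 = 0; N3 = 1; N16 = 1

N0 = b NOR d = 1 NOR 1 = 0
N1 = NOT d = NOT 1 = 0
N3 = NOT N1 = NOT 0 = 1
N5 = N0 AND N3 = 0 AND 1 = 0
N14 = NOT e = NOT 0 = 1
N16 = N14 XOR N5 = 1 XOR 0 = 1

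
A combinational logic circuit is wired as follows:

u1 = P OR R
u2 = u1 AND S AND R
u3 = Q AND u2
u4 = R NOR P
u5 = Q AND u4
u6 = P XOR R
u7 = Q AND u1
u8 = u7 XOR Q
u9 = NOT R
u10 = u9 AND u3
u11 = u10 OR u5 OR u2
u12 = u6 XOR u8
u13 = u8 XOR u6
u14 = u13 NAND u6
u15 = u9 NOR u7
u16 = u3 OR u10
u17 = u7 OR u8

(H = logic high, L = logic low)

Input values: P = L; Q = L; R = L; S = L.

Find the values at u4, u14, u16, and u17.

u4 = H, u14 = H, u16 = L, u17 = L

u1 = P OR R = L OR L = L
u2 = u1 AND S AND R = L AND L AND L = L
u3 = Q AND u2 = L AND L = L
u4 = R NOR P = L NOR L = H
u6 = P XOR R = L XOR L = L
u7 = Q AND u1 = L AND L = L
u8 = u7 XOR Q = L XOR L = L
u9 = NOT R = NOT L = H
u10 = u9 AND u3 = H AND L = L
u13 = u8 XOR u6 = L XOR L = L
u14 = u13 NAND u6 = L NAND L = H
u16 = u3 OR u10 = L OR L = L
u17 = u7 OR u8 = L OR L = L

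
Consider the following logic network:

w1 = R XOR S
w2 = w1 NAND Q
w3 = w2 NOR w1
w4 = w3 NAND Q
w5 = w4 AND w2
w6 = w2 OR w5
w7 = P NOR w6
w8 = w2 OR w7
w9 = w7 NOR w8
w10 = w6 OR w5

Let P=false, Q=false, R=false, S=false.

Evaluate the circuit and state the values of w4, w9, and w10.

w1 = R XOR S = false XOR false = false
w2 = w1 NAND Q = false NAND false = true
w3 = w2 NOR w1 = true NOR false = false
w4 = w3 NAND Q = false NAND false = true
w5 = w4 AND w2 = true AND true = true
w6 = w2 OR w5 = true OR true = true
w7 = P NOR w6 = false NOR true = false
w8 = w2 OR w7 = true OR false = true
w9 = w7 NOR w8 = false NOR true = false
w10 = w6 OR w5 = true OR true = true

w4 = true, w9 = false, w10 = true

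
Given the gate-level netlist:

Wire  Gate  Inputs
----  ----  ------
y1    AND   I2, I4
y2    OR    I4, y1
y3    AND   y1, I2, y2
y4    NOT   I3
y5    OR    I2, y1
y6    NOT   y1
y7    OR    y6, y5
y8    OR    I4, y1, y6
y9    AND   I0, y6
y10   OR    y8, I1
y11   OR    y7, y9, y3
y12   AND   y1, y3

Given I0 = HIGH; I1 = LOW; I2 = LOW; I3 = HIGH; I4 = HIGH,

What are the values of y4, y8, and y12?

y4 = LOW, y8 = HIGH, y12 = LOW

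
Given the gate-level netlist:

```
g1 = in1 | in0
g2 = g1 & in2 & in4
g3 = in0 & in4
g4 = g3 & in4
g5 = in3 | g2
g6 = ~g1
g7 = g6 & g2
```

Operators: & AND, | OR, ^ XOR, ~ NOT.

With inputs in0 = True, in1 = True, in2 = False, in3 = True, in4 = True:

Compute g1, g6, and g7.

g1 = True; g6 = False; g7 = False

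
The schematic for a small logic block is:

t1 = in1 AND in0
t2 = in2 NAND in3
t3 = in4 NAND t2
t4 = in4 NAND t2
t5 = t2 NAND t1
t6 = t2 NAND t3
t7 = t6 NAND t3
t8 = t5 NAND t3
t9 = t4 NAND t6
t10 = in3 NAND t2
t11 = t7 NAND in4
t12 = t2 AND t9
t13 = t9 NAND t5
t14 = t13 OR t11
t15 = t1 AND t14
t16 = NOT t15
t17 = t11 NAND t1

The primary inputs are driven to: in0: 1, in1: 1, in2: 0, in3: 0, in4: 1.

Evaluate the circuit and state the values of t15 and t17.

t15 = 1, t17 = 1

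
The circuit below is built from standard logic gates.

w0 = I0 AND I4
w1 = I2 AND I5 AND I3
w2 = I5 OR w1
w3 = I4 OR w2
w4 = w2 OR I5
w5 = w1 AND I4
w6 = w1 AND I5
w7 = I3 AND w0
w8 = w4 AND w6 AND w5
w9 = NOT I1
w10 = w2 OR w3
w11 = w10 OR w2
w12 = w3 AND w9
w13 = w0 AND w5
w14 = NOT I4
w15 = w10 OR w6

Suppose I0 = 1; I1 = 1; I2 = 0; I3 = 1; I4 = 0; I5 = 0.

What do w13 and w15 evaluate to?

w0 = I0 AND I4 = 1 AND 0 = 0
w1 = I2 AND I5 AND I3 = 0 AND 0 AND 1 = 0
w2 = I5 OR w1 = 0 OR 0 = 0
w3 = I4 OR w2 = 0 OR 0 = 0
w5 = w1 AND I4 = 0 AND 0 = 0
w6 = w1 AND I5 = 0 AND 0 = 0
w10 = w2 OR w3 = 0 OR 0 = 0
w13 = w0 AND w5 = 0 AND 0 = 0
w15 = w10 OR w6 = 0 OR 0 = 0

w13 = 0, w15 = 0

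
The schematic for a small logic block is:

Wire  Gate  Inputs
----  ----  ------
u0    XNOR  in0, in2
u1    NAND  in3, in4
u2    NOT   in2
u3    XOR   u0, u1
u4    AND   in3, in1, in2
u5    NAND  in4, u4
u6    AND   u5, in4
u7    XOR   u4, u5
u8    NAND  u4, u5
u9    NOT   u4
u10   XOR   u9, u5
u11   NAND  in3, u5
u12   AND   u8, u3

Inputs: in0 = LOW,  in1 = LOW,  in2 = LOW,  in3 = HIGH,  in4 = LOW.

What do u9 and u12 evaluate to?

u9 = HIGH, u12 = LOW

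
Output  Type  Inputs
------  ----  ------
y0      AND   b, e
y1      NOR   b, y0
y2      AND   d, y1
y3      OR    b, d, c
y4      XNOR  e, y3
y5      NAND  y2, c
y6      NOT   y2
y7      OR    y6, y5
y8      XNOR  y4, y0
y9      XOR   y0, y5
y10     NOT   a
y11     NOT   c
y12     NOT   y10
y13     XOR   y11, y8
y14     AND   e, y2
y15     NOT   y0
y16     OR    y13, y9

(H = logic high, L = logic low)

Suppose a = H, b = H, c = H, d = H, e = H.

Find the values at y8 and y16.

y8 = H  y16 = H

y0 = b AND e = H AND H = H
y1 = b NOR y0 = H NOR H = L
y2 = d AND y1 = H AND L = L
y3 = b OR d OR c = H OR H OR H = H
y4 = e XNOR y3 = H XNOR H = H
y5 = y2 NAND c = L NAND H = H
y8 = y4 XNOR y0 = H XNOR H = H
y9 = y0 XOR y5 = H XOR H = L
y11 = NOT c = NOT H = L
y13 = y11 XOR y8 = L XOR H = H
y16 = y13 OR y9 = H OR L = H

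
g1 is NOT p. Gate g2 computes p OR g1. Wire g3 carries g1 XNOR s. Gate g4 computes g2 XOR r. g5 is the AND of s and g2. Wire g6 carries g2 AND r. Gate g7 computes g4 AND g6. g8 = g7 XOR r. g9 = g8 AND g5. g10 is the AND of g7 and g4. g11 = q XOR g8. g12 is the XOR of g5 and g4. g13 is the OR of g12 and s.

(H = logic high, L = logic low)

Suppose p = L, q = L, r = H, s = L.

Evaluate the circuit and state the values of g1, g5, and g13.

g1 = NOT p = NOT L = H
g2 = p OR g1 = L OR H = H
g4 = g2 XOR r = H XOR H = L
g5 = s AND g2 = L AND H = L
g12 = g5 XOR g4 = L XOR L = L
g13 = g12 OR s = L OR L = L

g1 = H; g5 = L; g13 = L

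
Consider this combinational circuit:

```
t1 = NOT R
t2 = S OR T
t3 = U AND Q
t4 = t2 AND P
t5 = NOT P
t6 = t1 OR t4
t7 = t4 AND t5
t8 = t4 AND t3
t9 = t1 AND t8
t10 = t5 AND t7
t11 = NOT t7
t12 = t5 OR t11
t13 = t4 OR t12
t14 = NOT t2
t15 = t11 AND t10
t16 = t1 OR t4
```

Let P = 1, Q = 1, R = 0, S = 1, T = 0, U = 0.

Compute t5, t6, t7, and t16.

t1 = NOT R = NOT 0 = 1
t2 = S OR T = 1 OR 0 = 1
t4 = t2 AND P = 1 AND 1 = 1
t5 = NOT P = NOT 1 = 0
t6 = t1 OR t4 = 1 OR 1 = 1
t7 = t4 AND t5 = 1 AND 0 = 0
t16 = t1 OR t4 = 1 OR 1 = 1

t5 = 0; t6 = 1; t7 = 0; t16 = 1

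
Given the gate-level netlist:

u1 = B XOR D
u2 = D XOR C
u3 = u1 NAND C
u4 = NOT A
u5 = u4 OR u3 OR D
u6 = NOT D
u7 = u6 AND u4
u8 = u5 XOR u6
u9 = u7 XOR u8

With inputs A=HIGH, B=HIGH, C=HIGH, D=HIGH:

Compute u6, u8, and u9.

u1 = B XOR D = HIGH XOR HIGH = LOW
u3 = u1 NAND C = LOW NAND HIGH = HIGH
u4 = NOT A = NOT HIGH = LOW
u5 = u4 OR u3 OR D = LOW OR HIGH OR HIGH = HIGH
u6 = NOT D = NOT HIGH = LOW
u7 = u6 AND u4 = LOW AND LOW = LOW
u8 = u5 XOR u6 = HIGH XOR LOW = HIGH
u9 = u7 XOR u8 = LOW XOR HIGH = HIGH

u6 = LOW  u8 = HIGH  u9 = HIGH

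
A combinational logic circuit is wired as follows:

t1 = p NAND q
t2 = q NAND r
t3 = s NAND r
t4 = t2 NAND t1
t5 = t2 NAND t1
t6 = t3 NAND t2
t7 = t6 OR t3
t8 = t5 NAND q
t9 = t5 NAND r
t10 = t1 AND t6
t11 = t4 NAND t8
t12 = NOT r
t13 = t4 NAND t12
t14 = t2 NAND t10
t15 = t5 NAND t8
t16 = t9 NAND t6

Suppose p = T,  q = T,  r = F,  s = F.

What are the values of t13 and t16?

t1 = p NAND q = T NAND T = F
t2 = q NAND r = T NAND F = T
t3 = s NAND r = F NAND F = T
t4 = t2 NAND t1 = T NAND F = T
t5 = t2 NAND t1 = T NAND F = T
t6 = t3 NAND t2 = T NAND T = F
t9 = t5 NAND r = T NAND F = T
t12 = NOT r = NOT F = T
t13 = t4 NAND t12 = T NAND T = F
t16 = t9 NAND t6 = T NAND F = T

t13 = F  t16 = T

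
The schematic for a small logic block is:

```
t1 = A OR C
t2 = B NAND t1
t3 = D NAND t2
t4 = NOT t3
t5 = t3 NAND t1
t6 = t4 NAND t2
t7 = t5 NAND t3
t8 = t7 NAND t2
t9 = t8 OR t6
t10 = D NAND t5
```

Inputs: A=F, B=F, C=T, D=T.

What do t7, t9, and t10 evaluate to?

t1 = A OR C = F OR T = T
t2 = B NAND t1 = F NAND T = T
t3 = D NAND t2 = T NAND T = F
t4 = NOT t3 = NOT F = T
t5 = t3 NAND t1 = F NAND T = T
t6 = t4 NAND t2 = T NAND T = F
t7 = t5 NAND t3 = T NAND F = T
t8 = t7 NAND t2 = T NAND T = F
t9 = t8 OR t6 = F OR F = F
t10 = D NAND t5 = T NAND T = F

t7 = T  t9 = F  t10 = F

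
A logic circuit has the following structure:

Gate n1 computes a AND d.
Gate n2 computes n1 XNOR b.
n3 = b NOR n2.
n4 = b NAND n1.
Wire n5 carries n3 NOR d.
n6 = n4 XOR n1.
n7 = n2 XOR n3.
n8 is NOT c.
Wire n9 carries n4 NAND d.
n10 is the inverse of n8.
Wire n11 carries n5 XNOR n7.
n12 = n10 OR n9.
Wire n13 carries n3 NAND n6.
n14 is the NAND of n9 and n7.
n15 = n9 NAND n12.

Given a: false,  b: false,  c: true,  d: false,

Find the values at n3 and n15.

n1 = a AND d = false AND false = false
n2 = n1 XNOR b = false XNOR false = true
n3 = b NOR n2 = false NOR true = false
n4 = b NAND n1 = false NAND false = true
n8 = NOT c = NOT true = false
n9 = n4 NAND d = true NAND false = true
n10 = NOT n8 = NOT false = true
n12 = n10 OR n9 = true OR true = true
n15 = n9 NAND n12 = true NAND true = false

n3 = false, n15 = false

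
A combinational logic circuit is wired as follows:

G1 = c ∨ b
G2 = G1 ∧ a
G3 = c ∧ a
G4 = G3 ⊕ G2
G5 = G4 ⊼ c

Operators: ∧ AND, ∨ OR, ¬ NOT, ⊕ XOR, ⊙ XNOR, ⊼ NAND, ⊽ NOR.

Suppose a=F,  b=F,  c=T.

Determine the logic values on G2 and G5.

G1 = c OR b = T OR F = T
G2 = G1 AND a = T AND F = F
G3 = c AND a = T AND F = F
G4 = G3 XOR G2 = F XOR F = F
G5 = G4 NAND c = F NAND T = T

G2 = F  G5 = T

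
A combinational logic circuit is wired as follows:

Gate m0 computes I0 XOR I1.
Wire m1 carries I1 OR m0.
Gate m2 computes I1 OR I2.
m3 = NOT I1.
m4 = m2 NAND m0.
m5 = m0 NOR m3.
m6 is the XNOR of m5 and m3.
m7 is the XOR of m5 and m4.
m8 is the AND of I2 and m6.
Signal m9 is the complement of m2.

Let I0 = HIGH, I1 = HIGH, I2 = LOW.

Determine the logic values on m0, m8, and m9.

m0 = LOW  m8 = LOW  m9 = LOW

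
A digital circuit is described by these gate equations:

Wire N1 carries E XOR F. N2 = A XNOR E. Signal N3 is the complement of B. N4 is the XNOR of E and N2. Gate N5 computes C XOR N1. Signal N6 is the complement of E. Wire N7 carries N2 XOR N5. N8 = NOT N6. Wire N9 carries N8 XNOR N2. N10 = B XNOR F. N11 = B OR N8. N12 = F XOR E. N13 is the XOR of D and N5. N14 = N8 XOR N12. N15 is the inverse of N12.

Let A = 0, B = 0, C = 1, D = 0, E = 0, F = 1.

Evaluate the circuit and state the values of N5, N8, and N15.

N1 = E XOR F = 0 XOR 1 = 1
N5 = C XOR N1 = 1 XOR 1 = 0
N6 = NOT E = NOT 0 = 1
N8 = NOT N6 = NOT 1 = 0
N12 = F XOR E = 1 XOR 0 = 1
N15 = NOT N12 = NOT 1 = 0

N5 = 0, N8 = 0, N15 = 0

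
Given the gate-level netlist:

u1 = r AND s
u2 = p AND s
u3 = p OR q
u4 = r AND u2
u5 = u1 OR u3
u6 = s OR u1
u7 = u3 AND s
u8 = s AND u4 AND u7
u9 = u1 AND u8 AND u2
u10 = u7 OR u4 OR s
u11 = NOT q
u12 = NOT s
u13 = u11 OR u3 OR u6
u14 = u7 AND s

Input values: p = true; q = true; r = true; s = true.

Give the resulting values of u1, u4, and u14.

u1 = r AND s = true AND true = true
u2 = p AND s = true AND true = true
u3 = p OR q = true OR true = true
u4 = r AND u2 = true AND true = true
u7 = u3 AND s = true AND true = true
u14 = u7 AND s = true AND true = true

u1 = true, u4 = true, u14 = true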